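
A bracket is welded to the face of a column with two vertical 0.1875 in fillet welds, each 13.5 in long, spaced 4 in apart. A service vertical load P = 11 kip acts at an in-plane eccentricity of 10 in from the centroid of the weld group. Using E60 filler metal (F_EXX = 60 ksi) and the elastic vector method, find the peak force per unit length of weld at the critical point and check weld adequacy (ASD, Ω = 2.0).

Total weld length L_w = 27 in. Treat welds as unit-width lines.
Polar moment about centroid: J = 2[d³/12 + d(b/2)²] = 2[13.5³/12 + 13.5×2²] = 518.1 in³.
Direct shear f_v = P/L_w = 11 / 27 = 0.4074 kip/in (vertical).
Torsion M = P·e = 11 × 10 = 110 kip·in.
Critical point at (x, y) = (2, 6.75) from centroid. f_tx = M·y/J = 1.433 kip/in; f_ty = M·x/J = 0.4247 kip/in.
Resultant f_max = √[f_tx² + (f_v + f_ty)²] = √[1.433² + (0.4074 + 0.4247)²] = 1.657 kip/in.
Capacity per unit length: r_n/Ω = (1/2.0) × 0.6 × 60 × (0.707 × 0.1875) = 2.386 kip/in.
1.657 ≤ 2.386 → adequate.

f_max ≈ 1.66 kip/in; adequate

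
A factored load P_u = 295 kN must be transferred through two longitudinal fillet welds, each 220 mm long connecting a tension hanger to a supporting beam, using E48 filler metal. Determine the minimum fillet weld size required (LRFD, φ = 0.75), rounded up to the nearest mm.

E48XX → F_EXX = 480 MPa.
Total weld length L = 440 mm.
Required throat t_e = P_u / (φ × 0.6 F_EXX × L) = 295 / (0.75 × 0.6 × 480 × 440 × 10⁻³) = 3.104 mm.
Required leg w = t_e / 0.707 = 4.39 mm → use 5 mm.

w = 5 mm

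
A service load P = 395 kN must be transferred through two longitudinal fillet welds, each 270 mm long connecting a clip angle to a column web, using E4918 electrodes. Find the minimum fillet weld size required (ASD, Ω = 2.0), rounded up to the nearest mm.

w = 8 mm

E49XX → F_EXX = 490 MPa.
Total weld length L = 540 mm.
Required throat t_e = P × Ω / (0.6 F_EXX × L) = 395 × 2.0 / (0.6 × 490 × 540 × 10⁻³) = 4.976 mm.
Required leg w = t_e / 0.707 = 7.038 mm → use 8 mm.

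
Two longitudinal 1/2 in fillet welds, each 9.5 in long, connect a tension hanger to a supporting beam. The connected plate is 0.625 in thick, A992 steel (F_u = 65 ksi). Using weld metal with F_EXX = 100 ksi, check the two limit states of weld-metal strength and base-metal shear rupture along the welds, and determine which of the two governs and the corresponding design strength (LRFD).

φR_n ≈ 302 kip (weld metal governs)

t_e = 0.707 × 0.5 = 0.3535 in; L = 19 in.
Weld metal: φR_n = 0.75 × 0.6 × 100 × 0.3535 × 19 = 302.2 kip.
Base metal (shear rupture): φR_n = 0.75 × 0.6 × 65 × 0.625 × 19 = 347.3 kip.
Governing: weld metal.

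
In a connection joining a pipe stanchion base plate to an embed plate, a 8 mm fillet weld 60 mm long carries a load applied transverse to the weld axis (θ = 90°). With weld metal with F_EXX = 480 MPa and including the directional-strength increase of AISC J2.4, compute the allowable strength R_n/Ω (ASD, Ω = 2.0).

R_n/Ω ≈ 73.3 kN

t_e = 0.707 × 8 = 5.656 mm; A_we = 5.656 × 60 = 339.4 mm².
Directional factor: 1.0 + 0.5 sin^1.5(90°) = 1.5.
F_nw = 0.6 × 480 × 1.5 = 432 MPa.
R_n/Ω = (432 × 339.4) / 2.0 × 10⁻³ = 73.3 kN.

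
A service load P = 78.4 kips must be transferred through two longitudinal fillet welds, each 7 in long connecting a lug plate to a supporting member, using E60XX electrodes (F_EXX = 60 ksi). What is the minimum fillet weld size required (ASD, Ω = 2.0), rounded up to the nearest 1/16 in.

Total weld length L = 14 in.
Required throat t_e = P × Ω / (0.6 F_EXX × L) = 78.4 × 2.0 / (0.6 × 60 × 14) = 0.3111 in.
Required leg w = t_e / 0.707 = 0.44 in → use 1/2 in.

w = 1/2 in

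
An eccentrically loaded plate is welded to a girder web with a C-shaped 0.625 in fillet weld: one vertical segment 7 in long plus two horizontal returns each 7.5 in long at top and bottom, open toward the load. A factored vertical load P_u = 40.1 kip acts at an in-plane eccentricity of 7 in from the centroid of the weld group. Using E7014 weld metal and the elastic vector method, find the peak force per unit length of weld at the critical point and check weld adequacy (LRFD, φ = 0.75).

E70XX → F_EXX = 70 ksi.
Total weld length L_w = 22 in. Treat welds as unit-width lines.
Centroid: x̄ = 2×7.5×3.75 / 22 = 2.557 in from the vertical weld.
Polar moment about centroid: J = I_x + I_y = [7³/12 + 2×7.5×3.5²] + [7×2.557² + 2(7.5³/12 + 7.5×1.193²)] = 349.8 in³.
Direct shear f_v = P/L_w = 40.1 / 22 = 1.823 kip/in (vertical).
Torsion M = P·e = 40.1 × 7 = 280.7 kip·in.
Critical point at (x, y) = (4.943, 3.5) from centroid. f_tx = M·y/J = 2.809 kip/in; f_ty = M·x/J = 3.967 kip/in.
Resultant f_max = √[f_tx² + (f_v + f_ty)²] = √[2.809² + (1.823 + 3.967)²] = 6.435 kip/in.
Capacity per unit length: φr_n = 0.75 × 0.6 × 70 × (0.707 × 0.625) = 13.92 kip/in.
6.435 ≤ 13.92 → adequate.

f_max ≈ 6.44 kip/in; adequate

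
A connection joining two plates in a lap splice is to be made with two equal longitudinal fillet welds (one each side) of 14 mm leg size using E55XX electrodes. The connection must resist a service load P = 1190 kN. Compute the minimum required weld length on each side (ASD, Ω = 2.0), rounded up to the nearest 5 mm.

L = 365 mm on each side

E55XX → F_EXX = 550 MPa.
Throat t_e = 0.707 × 14 = 9.898 mm.
r_n/Ω = (0.6 × 550 × 9.898) / 2.0 = 1633 N/mm = 1.633 kN/mm.
L_req = P / (r_n/Ω) = 1190 / 1.633 = 728.6 mm total.
Per side: 728.6 / 2 = 364.3 mm.
Round up → use L = 365 mm on each side.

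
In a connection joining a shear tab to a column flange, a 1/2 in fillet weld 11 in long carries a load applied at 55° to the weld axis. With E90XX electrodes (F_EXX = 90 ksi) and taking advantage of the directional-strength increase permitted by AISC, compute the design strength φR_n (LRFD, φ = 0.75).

φR_n ≈ 216 kip

t_e = 0.707 × 0.5 = 0.3535 in; A_we = 0.3535 × 11 = 3.888 in².
Directional factor: 1.0 + 0.5 sin^1.5(55°) = 1.371.
F_nw = 0.6 × 90 × 1.371 = 74.02 ksi.
φR_n = 0.75 × 74.02 × 3.888 = 215.9 kip.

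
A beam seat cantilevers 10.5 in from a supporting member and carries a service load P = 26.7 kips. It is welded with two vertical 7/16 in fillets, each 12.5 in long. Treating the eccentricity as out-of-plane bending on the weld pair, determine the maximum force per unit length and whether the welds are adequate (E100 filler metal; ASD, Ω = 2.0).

f_max ≈ 5.49 kip/in; adequate

E100XX → F_EXX = 100 ksi.
L_w = 2 × 12.5 = 25 in; section modulus (unit throat) S = 2 × L²/6 = 52.08 in².
Direct shear f_v = P/L_w = 26.7/25 = 1.068 kip/in.
Moment M = P × e = 26.7 × 10.5 = 280.35 kip·in; bending f_b = M/S = 5.383 kip/in.
f_max = √(f_v² + f_b²) = √(1.068² + 5.383²) = 5.488 kip/in.
r_n/Ω = (1/2.0) × 0.6 × 100 × (0.707 × 0.4375) = 9.279 kip/in → adequate.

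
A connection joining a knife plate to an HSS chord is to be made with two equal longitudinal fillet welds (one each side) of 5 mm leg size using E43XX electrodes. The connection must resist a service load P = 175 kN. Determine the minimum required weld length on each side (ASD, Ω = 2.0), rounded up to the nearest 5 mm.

L = 195 mm on each side

E43XX → F_EXX = 430 MPa.
Throat t_e = 0.707 × 5 = 3.535 mm.
r_n/Ω = (0.6 × 430 × 3.535) / 2.0 = 456 N/mm = 0.456 kN/mm.
L_req = P / (r_n/Ω) = 175 / 0.456 = 383.8 mm total.
Per side: 383.8 / 2 = 191.9 mm.
Round up → use L = 195 mm on each side.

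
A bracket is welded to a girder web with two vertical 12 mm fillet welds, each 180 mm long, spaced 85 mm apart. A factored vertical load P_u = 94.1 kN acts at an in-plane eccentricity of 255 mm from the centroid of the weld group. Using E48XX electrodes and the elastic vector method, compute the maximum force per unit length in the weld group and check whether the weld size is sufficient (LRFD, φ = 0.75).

f_max ≈ 1600 N/mm; adequate

E48XX → F_EXX = 480 MPa.
Total weld length L_w = 360 mm. Treat welds as unit-width lines.
Polar moment about centroid: J = 2[d³/12 + d(b/2)²] = 2[180³/12 + 180×42.5²] = 1622000 mm³.
Direct shear f_v = P/L_w = 94.1×10³ / 360 = 261.4 N/mm (vertical).
Torsion M = P·e = 94.1×10³ × 255 = 23996000 N·mm.
Critical point at (x, y) = (42.5, 90) from centroid. f_tx = M·y/J = 1331 N/mm; f_ty = M·x/J = 628.6 N/mm.
Resultant f_max = √[f_tx² + (f_v + f_ty)²] = √[1331² + (261.4 + 628.6)²] = 1601 N/mm.
Capacity per unit length: φr_n = 0.75 × 0.6 × 480 × (0.707 × 12) = 1833 N/mm.
1601 ≤ 1833 → adequate.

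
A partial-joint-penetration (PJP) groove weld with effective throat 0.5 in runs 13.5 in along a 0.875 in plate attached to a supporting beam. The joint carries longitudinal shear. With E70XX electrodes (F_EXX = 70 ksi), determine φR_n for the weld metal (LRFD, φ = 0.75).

φR_n ≈ 213 kip

Effective throat (given) t_e = 0.5 in.
A_we = 0.5 × 13.5 = 6.75 in².
F_nw = 0.6 F_EXX = 42 ksi.
φR_n = 0.75 × 42 × 6.75 = 212.6 kip.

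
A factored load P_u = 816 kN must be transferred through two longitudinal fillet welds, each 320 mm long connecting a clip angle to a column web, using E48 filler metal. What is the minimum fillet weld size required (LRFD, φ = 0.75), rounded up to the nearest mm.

w = 9 mm

E48XX → F_EXX = 480 MPa.
Total weld length L = 640 mm.
Required throat t_e = P_u / (φ × 0.6 F_EXX × L) = 816 / (0.75 × 0.6 × 480 × 640 × 10⁻³) = 5.903 mm.
Required leg w = t_e / 0.707 = 8.349 mm → use 9 mm.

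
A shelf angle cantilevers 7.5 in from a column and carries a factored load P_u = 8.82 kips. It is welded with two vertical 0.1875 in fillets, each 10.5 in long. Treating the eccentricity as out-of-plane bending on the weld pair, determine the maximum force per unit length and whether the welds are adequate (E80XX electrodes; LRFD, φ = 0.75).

f_max ≈ 1.85 kip/in; adequate

E80XX → F_EXX = 80 ksi.
L_w = 2 × 10.5 = 21 in; section modulus (unit throat) S = 2 × L²/6 = 36.75 in².
Direct shear f_v = P/L_w = 8.82/21 = 0.42 kip/in.
Moment M = P × e = 8.82 × 7.5 = 66.15 kip·in; bending f_b = M/S = 1.8 kip/in.
f_max = √(f_v² + f_b²) = √(0.42² + 1.8²) = 1.848 kip/in.
φr_n = 0.75 × 0.6 × 80 × (0.707 × 0.1875) = 4.772 kip/in → adequate.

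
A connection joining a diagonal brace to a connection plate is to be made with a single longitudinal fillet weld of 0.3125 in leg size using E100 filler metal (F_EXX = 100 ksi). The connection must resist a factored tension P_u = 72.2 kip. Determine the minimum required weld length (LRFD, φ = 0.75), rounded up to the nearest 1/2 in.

L = 7.5 in

Throat t_e = 0.707 × 0.3125 = 0.2209 in.
φr_n = 0.75 × 0.6 × 100 × 0.2209 = 9.942 kip/in.
L_req = P_u / φr_n = 72.2 / 9.942 = 7.262 in total.
Round up → use L = 7.5 in.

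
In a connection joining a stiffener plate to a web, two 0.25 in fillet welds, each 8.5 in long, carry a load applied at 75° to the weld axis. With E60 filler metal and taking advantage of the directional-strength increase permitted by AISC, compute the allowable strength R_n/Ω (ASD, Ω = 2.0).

R_n/Ω ≈ 79.8 kips

E60XX → F_EXX = 60 ksi.
t_e = 0.707 × 0.25 = 0.1767 in; A_we = 0.1767 × 17 = 3.005 in².
Directional factor: 1.0 + 0.5 sin^1.5(75°) = 1.475.
F_nw = 0.6 × 60 × 1.475 = 53.09 ksi.
R_n/Ω = (53.09 × 3.005) / 2.0 = 79.76 kips.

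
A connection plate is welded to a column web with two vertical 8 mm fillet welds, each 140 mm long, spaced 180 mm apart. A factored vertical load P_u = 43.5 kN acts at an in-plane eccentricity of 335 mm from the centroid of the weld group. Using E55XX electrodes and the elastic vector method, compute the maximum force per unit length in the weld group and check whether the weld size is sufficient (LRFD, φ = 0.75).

E55XX → F_EXX = 550 MPa.
Total weld length L_w = 280 mm. Treat welds as unit-width lines.
Polar moment about centroid: J = 2[d³/12 + d(b/2)²] = 2[140³/12 + 140×90²] = 2725000 mm³.
Direct shear f_v = P/L_w = 43.5×10³ / 280 = 155.4 N/mm (vertical).
Torsion M = P·e = 43.5×10³ × 335 = 14572000 N·mm.
Critical point at (x, y) = (90, 70) from centroid. f_tx = M·y/J = 374.3 N/mm; f_ty = M·x/J = 481.2 N/mm.
Resultant f_max = √[f_tx² + (f_v + f_ty)²] = √[374.3² + (155.4 + 481.2)²] = 738.5 N/mm.
Capacity per unit length: φr_n = 0.75 × 0.6 × 550 × (0.707 × 8) = 1400 N/mm.
738.5 ≤ 1400 → adequate.

f_max ≈ 738 N/mm; adequate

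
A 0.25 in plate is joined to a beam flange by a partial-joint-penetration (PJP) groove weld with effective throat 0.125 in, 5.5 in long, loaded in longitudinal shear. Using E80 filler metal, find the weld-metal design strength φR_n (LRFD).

E80XX → F_EXX = 80 ksi.
Effective throat (given) t_e = 0.125 in.
A_we = 0.125 × 5.5 = 0.6875 in².
F_nw = 0.6 F_EXX = 48 ksi.
φR_n = 0.75 × 48 × 0.6875 = 24.75 kips.

φR_n ≈ 24.8 kips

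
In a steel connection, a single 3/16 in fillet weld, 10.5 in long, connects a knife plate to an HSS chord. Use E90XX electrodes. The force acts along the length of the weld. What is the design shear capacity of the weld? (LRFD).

φR_n ≈ 56.4 kip

E90XX → F_EXX = 90 ksi.
Effective throat t_e = 0.707 × 0.1875 = 0.1326 in.
Total length L = 10.5 in; A_we = 0.1326 × 10.5 = 1.392 in².
F_nw = 0.6 F_EXX = 0.6 × 90 = 54 ksi.
φR_n = 0.75 × 54 × 1.392 = 56.37 kip.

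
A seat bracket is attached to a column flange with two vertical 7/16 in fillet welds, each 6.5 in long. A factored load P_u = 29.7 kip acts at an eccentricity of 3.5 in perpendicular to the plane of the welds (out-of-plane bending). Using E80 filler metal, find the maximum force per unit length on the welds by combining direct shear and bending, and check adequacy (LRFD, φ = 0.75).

E80XX → F_EXX = 80 ksi.
L_w = 2 × 6.5 = 13 in; section modulus (unit throat) S = 2 × L²/6 = 14.08 in².
Direct shear f_v = P/L_w = 29.7/13 = 2.285 kip/in.
Moment M = P × e = 29.7 × 3.5 = 103.95 kip·in; bending f_b = M/S = 7.381 kip/in.
f_max = √(f_v² + f_b²) = √(2.285² + 7.381²) = 7.727 kip/in.
φr_n = 0.75 × 0.6 × 80 × (0.707 × 0.4375) = 11.14 kip/in → adequate.

f_max ≈ 7.73 kip/in; adequate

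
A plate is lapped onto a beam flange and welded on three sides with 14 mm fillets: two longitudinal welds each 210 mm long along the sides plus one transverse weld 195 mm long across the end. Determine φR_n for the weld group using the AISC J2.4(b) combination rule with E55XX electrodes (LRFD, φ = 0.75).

E55XX → F_EXX = 550 MPa.
t_e = 0.707 × 14 = 9.898 mm.
R_nwl = 0.6 × 550 × 9.898 × 420 × 10⁻³ = 1372 kN (longitudinal, 2 welds).
R_nwt = 0.6 × 550 × 9.898 × 195 × 10⁻³ = 636.9 kN (transverse, base value).
(i) R_nwl + R_nwt = 2009 kN; (ii) 0.85 R_nwl + 1.5 R_nwt = 2121 kN.
R_n = max = 2121 kN [governs: (ii)]; φR_n = 1591 kN.

φR_n ≈ 1590 kN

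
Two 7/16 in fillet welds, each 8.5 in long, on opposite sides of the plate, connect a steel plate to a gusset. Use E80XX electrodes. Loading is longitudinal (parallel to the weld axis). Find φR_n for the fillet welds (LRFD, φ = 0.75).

E80XX → F_EXX = 80 ksi.
Effective throat t_e = 0.707 × 0.4375 = 0.3093 in.
Total length L = 17 in; A_we = 0.3093 × 17 = 5.258 in².
F_nw = 0.6 F_EXX = 0.6 × 80 = 48 ksi.
φR_n = 0.75 × 48 × 5.258 = 189.3 kips.

φR_n ≈ 189 kips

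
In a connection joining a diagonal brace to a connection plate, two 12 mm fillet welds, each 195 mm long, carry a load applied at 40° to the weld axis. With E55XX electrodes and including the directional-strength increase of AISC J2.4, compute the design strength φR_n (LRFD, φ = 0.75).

φR_n ≈ 1030 kN

E55XX → F_EXX = 550 MPa.
t_e = 0.707 × 12 = 8.484 mm; A_we = 8.484 × 390 = 3309 mm².
Directional factor: 1.0 + 0.5 sin^1.5(40°) = 1.258.
F_nw = 0.6 × 550 × 1.258 = 415 MPa.
φR_n = 0.75 × 415 × 3309 × 10⁻³ = 1030 kN.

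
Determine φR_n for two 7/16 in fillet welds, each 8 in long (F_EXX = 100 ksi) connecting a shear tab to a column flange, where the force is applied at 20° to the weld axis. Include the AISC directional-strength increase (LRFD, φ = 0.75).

φR_n ≈ 245 kips

t_e = 0.707 × 0.4375 = 0.3093 in; A_we = 0.3093 × 16 = 4.949 in².
Directional factor: 1.0 + 0.5 sin^1.5(20°) = 1.1.
F_nw = 0.6 × 100 × 1.1 = 66 ksi.
φR_n = 0.75 × 66 × 4.949 = 245 kips.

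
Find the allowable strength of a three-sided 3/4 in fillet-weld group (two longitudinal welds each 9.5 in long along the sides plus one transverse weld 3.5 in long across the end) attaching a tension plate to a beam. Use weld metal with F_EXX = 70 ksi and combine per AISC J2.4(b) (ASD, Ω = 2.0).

R_n/Ω ≈ 251 kips

t_e = 0.707 × 0.75 = 0.5302 in.
R_nwl = 0.6 × 70 × 0.5302 × 19 = 423.1 kips (longitudinal, 2 welds).
R_nwt = 0.6 × 70 × 0.5302 × 3.5 = 77.95 kips (transverse, base value).
(i) R_nwl + R_nwt = 501.1 kips; (ii) 0.85 R_nwl + 1.5 R_nwt = 476.6 kips.
R_n = max = 501.1 kips [governs: (i)]; R_n/Ω = 250.5 kips.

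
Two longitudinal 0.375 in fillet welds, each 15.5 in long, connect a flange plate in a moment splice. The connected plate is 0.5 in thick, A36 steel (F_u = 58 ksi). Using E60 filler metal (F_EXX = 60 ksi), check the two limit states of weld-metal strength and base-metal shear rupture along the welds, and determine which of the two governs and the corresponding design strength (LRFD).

φR_n ≈ 222 kip (weld metal governs)

t_e = 0.707 × 0.375 = 0.2651 in; L = 31 in.
Weld metal: φR_n = 0.75 × 0.6 × 60 × 0.2651 × 31 = 221.9 kip.
Base metal (shear rupture): φR_n = 0.75 × 0.6 × 58 × 0.5 × 31 = 404.5 kip.
Governing: weld metal.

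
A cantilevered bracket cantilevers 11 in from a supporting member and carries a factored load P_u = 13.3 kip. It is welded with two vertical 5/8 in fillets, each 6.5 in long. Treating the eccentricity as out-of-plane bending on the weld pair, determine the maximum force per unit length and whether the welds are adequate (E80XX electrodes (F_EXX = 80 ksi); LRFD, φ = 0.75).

L_w = 2 × 6.5 = 13 in; section modulus (unit throat) S = 2 × L²/6 = 14.08 in².
Direct shear f_v = P/L_w = 13.3/13 = 1.023 kip/in.
Moment M = P × e = 13.3 × 11 = 146.3 kip·in; bending f_b = M/S = 10.39 kip/in.
f_max = √(f_v² + f_b²) = √(1.023² + 10.39²) = 10.44 kip/in.
φr_n = 0.75 × 0.6 × 80 × (0.707 × 0.625) = 15.91 kip/in → adequate.

f_max ≈ 10.4 kip/in; adequate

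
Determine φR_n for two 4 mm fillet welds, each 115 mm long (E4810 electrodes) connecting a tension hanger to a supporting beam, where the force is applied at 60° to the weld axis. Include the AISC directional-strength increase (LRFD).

φR_n ≈ 197 kN

E48XX → F_EXX = 480 MPa.
t_e = 0.707 × 4 = 2.828 mm; A_we = 2.828 × 230 = 650.4 mm².
Directional factor: 1.0 + 0.5 sin^1.5(60°) = 1.403.
F_nw = 0.6 × 480 × 1.403 = 404.1 MPa.
φR_n = 0.75 × 404.1 × 650.4 × 10⁻³ = 197.1 kN.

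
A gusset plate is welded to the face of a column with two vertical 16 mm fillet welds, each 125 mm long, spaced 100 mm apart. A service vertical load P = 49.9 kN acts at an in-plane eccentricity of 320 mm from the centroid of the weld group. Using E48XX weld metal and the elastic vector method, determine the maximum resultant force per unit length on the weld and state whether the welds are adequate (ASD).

f_max ≈ 1480 N/mm; adequate

E48XX → F_EXX = 480 MPa.
Total weld length L_w = 250 mm. Treat welds as unit-width lines.
Polar moment about centroid: J = 2[d³/12 + d(b/2)²] = 2[125³/12 + 125×50²] = 950500 mm³.
Direct shear f_v = P/L_w = 49.9×10³ / 250 = 199.6 N/mm (vertical).
Torsion M = P·e = 49.9×10³ × 320 = 15968000 N·mm.
Critical point at (x, y) = (50, 62.5) from centroid. f_tx = M·y/J = 1050 N/mm; f_ty = M·x/J = 840 N/mm.
Resultant f_max = √[f_tx² + (f_v + f_ty)²] = √[1050² + (199.6 + 840)²] = 1478 N/mm.
Capacity per unit length: r_n/Ω = (1/2.0) × 0.6 × 480 × (0.707 × 16) = 1629 N/mm.
1478 ≤ 1629 → adequate.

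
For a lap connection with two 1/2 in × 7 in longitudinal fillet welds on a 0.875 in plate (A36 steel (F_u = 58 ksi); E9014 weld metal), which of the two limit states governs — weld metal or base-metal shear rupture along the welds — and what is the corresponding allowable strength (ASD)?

R_n/Ω ≈ 134 kips (weld metal governs)

E90XX → F_EXX = 90 ksi.
t_e = 0.707 × 0.5 = 0.3535 in; L = 14 in.
Weld metal: R_n/Ω = (1/2.0) × 0.6 × 90 × 0.3535 × 14 = 133.6 kips.
Base metal (shear rupture): R_n/Ω = (1/2.0) × 0.6 × 58 × 0.875 × 14 = 213.1 kips.
Governing: weld metal.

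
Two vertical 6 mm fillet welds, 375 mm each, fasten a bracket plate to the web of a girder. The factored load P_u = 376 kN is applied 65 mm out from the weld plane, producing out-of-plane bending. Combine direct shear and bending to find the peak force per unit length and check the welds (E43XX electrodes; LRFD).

E43XX → F_EXX = 430 MPa.
L_w = 2 × 375 = 750 mm; section modulus (unit throat) S = 2 × L²/6 = 46880 mm².
Direct shear f_v = P/L_w = 376×10³/750 = 501.3 N/mm.
Moment M = P × e = 376×10³ × 65 = 24440000 N·mm; bending f_b = M/S = 521.4 N/mm.
f_max = √(f_v² + f_b²) = √(501.3² + 521.4²) = 723.3 N/mm.
φr_n = 0.75 × 0.6 × 430 × (0.707 × 6) = 820.8 N/mm → adequate.

f_max ≈ 723 N/mm; adequate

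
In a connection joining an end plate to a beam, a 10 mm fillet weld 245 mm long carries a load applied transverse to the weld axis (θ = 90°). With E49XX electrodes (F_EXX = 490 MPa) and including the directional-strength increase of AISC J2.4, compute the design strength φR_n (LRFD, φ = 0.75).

φR_n ≈ 573 kN

t_e = 0.707 × 10 = 7.07 mm; A_we = 7.07 × 245 = 1732 mm².
Directional factor: 1.0 + 0.5 sin^1.5(90°) = 1.5.
F_nw = 0.6 × 490 × 1.5 = 441 MPa.
φR_n = 0.75 × 441 × 1732 × 10⁻³ = 572.9 kN.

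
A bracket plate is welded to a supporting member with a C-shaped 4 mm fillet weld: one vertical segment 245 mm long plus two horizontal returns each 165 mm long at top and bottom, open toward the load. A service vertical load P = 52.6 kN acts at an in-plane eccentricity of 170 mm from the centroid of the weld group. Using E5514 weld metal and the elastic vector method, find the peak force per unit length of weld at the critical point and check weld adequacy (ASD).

f_max ≈ 264 N/mm; adequate

E55XX → F_EXX = 550 MPa.
Total weld length L_w = 575 mm. Treat welds as unit-width lines.
Centroid: x̄ = 2×165×82.5 / 575 = 47.35 mm from the vertical weld.
Polar moment about centroid: J = I_x + I_y = [245³/12 + 2×165×122.5²] + [245×47.35² + 2(165³/12 + 165×35.15²)] = 7883000 mm³.
Direct shear f_v = P/L_w = 52.6×10³ / 575 = 91.48 N/mm (vertical).
Torsion M = P·e = 52.6×10³ × 170 = 8942000 N·mm.
Critical point at (x, y) = (117.7, 122.5) from centroid. f_tx = M·y/J = 139 N/mm; f_ty = M·x/J = 133.5 N/mm.
Resultant f_max = √[f_tx² + (f_v + f_ty)²] = √[139² + (91.48 + 133.5)²] = 264.4 N/mm.
Capacity per unit length: r_n/Ω = (1/2.0) × 0.6 × 550 × (0.707 × 4) = 466.6 N/mm.
264.4 ≤ 466.6 → adequate.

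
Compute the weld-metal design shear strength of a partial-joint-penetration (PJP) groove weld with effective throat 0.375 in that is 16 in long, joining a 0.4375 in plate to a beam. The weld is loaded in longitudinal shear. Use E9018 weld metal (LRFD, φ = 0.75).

E90XX → F_EXX = 90 ksi.
Effective throat (given) t_e = 0.375 in.
A_we = 0.375 × 16 = 6 in².
F_nw = 0.6 F_EXX = 54 ksi.
φR_n = 0.75 × 54 × 6 = 243 kip.

φR_n ≈ 243 kip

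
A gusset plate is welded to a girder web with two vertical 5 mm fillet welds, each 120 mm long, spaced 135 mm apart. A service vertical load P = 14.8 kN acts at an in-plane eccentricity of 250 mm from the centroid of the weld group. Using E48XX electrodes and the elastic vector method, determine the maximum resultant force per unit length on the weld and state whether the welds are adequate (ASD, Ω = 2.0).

E48XX → F_EXX = 480 MPa.
Total weld length L_w = 240 mm. Treat welds as unit-width lines.
Polar moment about centroid: J = 2[d³/12 + d(b/2)²] = 2[120³/12 + 120×67.5²] = 1382000 mm³.
Direct shear f_v = P/L_w = 14.8×10³ / 240 = 61.67 N/mm (vertical).
Torsion M = P·e = 14.8×10³ × 250 = 3700000 N·mm.
Critical point at (x, y) = (67.5, 60) from centroid. f_tx = M·y/J = 160.7 N/mm; f_ty = M·x/J = 180.8 N/mm.
Resultant f_max = √[f_tx² + (f_v + f_ty)²] = √[160.7² + (61.67 + 180.8)²] = 290.9 N/mm.
Capacity per unit length: r_n/Ω = (1/2.0) × 0.6 × 480 × (0.707 × 5) = 509 N/mm.
290.9 ≤ 509 → adequate.

f_max ≈ 291 N/mm; adequate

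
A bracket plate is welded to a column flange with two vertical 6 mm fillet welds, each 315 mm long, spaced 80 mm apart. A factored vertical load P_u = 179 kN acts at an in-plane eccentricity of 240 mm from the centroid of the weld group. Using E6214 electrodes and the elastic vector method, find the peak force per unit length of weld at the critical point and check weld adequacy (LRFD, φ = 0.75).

f_max ≈ 1220 N/mm; NOT adequate

E62XX → F_EXX = 620 MPa.
Total weld length L_w = 630 mm. Treat welds as unit-width lines.
Polar moment about centroid: J = 2[d³/12 + d(b/2)²] = 2[315³/12 + 315×40²] = 6217000 mm³.
Direct shear f_v = P/L_w = 179×10³ / 630 = 284.1 N/mm (vertical).
Torsion M = P·e = 179×10³ × 240 = 42960000 N·mm.
Critical point at (x, y) = (40, 157.5) from centroid. f_tx = M·y/J = 1088 N/mm; f_ty = M·x/J = 276.4 N/mm.
Resultant f_max = √[f_tx² + (f_v + f_ty)²] = √[1088² + (284.1 + 276.4)²] = 1224 N/mm.
Capacity per unit length: φr_n = 0.75 × 0.6 × 620 × (0.707 × 6) = 1184 N/mm.
1224 > 1184 → NOT adequate.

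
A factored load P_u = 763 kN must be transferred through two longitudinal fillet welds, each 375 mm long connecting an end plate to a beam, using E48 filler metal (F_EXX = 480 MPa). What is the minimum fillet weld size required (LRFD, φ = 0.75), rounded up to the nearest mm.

Total weld length L = 750 mm.
Required throat t_e = P_u / (φ × 0.6 F_EXX × L) = 763 / (0.75 × 0.6 × 480 × 750 × 10⁻³) = 4.71 mm.
Required leg w = t_e / 0.707 = 6.662 mm → use 7 mm.

w = 7 mm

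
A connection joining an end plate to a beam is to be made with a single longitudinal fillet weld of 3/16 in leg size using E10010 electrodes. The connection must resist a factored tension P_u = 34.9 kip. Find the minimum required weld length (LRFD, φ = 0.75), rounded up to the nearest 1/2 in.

E100XX → F_EXX = 100 ksi.
Throat t_e = 0.707 × 0.1875 = 0.1326 in.
φr_n = 0.75 × 0.6 × 100 × 0.1326 = 5.965 kip/in.
L_req = P_u / φr_n = 34.9 / 5.965 = 5.85 in total.
Round up → use L = 6 in.

L = 6 in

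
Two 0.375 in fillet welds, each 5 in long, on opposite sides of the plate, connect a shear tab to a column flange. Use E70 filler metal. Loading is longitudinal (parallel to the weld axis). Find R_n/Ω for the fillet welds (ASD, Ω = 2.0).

E70XX → F_EXX = 70 ksi.
Effective throat t_e = 0.707 × 0.375 = 0.2651 in.
Total length L = 10 in; A_we = 0.2651 × 10 = 2.651 in².
F_nw = 0.6 F_EXX = 0.6 × 70 = 42 ksi.
R_n = 42 × 2.651 = 111.4 kips; R_n/Ω = 111.4/2.0 = 55.68 kips.

R_n/Ω ≈ 55.7 kips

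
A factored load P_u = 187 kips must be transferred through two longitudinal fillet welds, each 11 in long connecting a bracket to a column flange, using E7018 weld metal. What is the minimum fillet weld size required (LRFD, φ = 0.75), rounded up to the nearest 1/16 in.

w = 7/16 in

E70XX → F_EXX = 70 ksi.
Total weld length L = 22 in.
Required throat t_e = P_u / (φ × 0.6 F_EXX × L) = 187 / (0.75 × 0.6 × 70 × 22) = 0.2698 in.
Required leg w = t_e / 0.707 = 0.3817 in → use 7/16 in.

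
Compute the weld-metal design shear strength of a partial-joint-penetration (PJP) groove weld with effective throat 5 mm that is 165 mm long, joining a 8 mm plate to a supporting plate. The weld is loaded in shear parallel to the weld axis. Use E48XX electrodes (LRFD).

φR_n ≈ 178 kN

E48XX → F_EXX = 480 MPa.
Effective throat (given) t_e = 5 mm.
A_we = 5 × 165 = 825 mm².
F_nw = 0.6 F_EXX = 288 MPa.
φR_n = 0.75 × 288 × 825 × 10⁻³ = 178.2 kN.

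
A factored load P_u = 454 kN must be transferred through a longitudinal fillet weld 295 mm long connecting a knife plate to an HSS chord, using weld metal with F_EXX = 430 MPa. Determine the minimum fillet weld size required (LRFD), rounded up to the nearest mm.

Total weld length L = 295 mm.
Required throat t_e = P_u / (φ × 0.6 F_EXX × L) = 454 / (0.75 × 0.6 × 430 × 295 × 10⁻³) = 7.953 mm.
Required leg w = t_e / 0.707 = 11.25 mm → use 12 mm.

w = 12 mm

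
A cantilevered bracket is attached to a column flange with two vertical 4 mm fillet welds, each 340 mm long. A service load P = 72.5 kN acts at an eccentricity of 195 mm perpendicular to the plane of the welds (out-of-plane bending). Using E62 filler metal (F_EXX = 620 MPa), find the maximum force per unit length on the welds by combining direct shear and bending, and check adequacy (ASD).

f_max ≈ 382 N/mm; adequate

L_w = 2 × 340 = 680 mm; section modulus (unit throat) S = 2 × L²/6 = 38530 mm².
Direct shear f_v = P/L_w = 72.5×10³/680 = 106.6 N/mm.
Moment M = P × e = 72.5×10³ × 195 = 14138000 N·mm; bending f_b = M/S = 366.9 N/mm.
f_max = √(f_v² + f_b²) = √(106.6² + 366.9²) = 382.1 N/mm.
r_n/Ω = (1/2.0) × 0.6 × 620 × (0.707 × 4) = 526 N/mm → adequate.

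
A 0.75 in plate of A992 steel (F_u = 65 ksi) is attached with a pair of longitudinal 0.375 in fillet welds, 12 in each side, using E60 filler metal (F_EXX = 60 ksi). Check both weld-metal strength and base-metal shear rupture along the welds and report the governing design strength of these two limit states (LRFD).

φR_n ≈ 172 kip (weld metal governs)

t_e = 0.707 × 0.375 = 0.2651 in; L = 24 in.
Weld metal: φR_n = 0.75 × 0.6 × 60 × 0.2651 × 24 = 171.8 kip.
Base metal (shear rupture): φR_n = 0.75 × 0.6 × 65 × 0.75 × 24 = 526.5 kip.
Governing: weld metal.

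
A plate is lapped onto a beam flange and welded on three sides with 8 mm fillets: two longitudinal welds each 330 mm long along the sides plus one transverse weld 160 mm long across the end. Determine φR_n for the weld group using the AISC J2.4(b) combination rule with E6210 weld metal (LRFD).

φR_n ≈ 1290 kN

E62XX → F_EXX = 620 MPa.
t_e = 0.707 × 8 = 5.656 mm.
R_nwl = 0.6 × 620 × 5.656 × 660 × 10⁻³ = 1389 kN (longitudinal, 2 welds).
R_nwt = 0.6 × 620 × 5.656 × 160 × 10⁻³ = 336.6 kN (transverse, base value).
(i) R_nwl + R_nwt = 1725 kN; (ii) 0.85 R_nwl + 1.5 R_nwt = 1685 kN.
R_n = max = 1725 kN [governs: (i)]; φR_n = 1294 kN.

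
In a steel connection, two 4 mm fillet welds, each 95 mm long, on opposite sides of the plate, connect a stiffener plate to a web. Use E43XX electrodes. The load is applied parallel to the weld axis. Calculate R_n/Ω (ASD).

E43XX → F_EXX = 430 MPa.
Effective throat t_e = 0.707 × 4 = 2.828 mm.
Total length L = 190 mm; A_we = 2.828 × 190 = 537.3 mm².
F_nw = 0.6 F_EXX = 0.6 × 430 = 258 MPa.
R_n = 258 × 537.3 × 10⁻³ = 138.6 kN; R_n/Ω = 138.6/2.0 = 69.31 kN.

R_n/Ω ≈ 69.3 kN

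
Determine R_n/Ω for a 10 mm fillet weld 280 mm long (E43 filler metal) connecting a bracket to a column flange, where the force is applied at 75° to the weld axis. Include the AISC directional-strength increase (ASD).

E43XX → F_EXX = 430 MPa.
t_e = 0.707 × 10 = 7.07 mm; A_we = 7.07 × 280 = 1980 mm².
Directional factor: 1.0 + 0.5 sin^1.5(75°) = 1.475.
F_nw = 0.6 × 430 × 1.475 = 380.5 MPa.
R_n/Ω = (380.5 × 1980) / 2.0 × 10⁻³ = 376.6 kN.

R_n/Ω ≈ 377 kN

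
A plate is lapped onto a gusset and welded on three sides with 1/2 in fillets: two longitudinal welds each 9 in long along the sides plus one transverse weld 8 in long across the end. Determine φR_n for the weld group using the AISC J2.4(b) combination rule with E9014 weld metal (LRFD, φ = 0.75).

φR_n ≈ 391 kip

E90XX → F_EXX = 90 ksi.
t_e = 0.707 × 0.5 = 0.3535 in.
R_nwl = 0.6 × 90 × 0.3535 × 18 = 343.6 kip (longitudinal, 2 welds).
R_nwt = 0.6 × 90 × 0.3535 × 8 = 152.7 kip (transverse, base value).
(i) R_nwl + R_nwt = 496.3 kip; (ii) 0.85 R_nwl + 1.5 R_nwt = 521.1 kip.
R_n = max = 521.1 kip [governs: (ii)]; φR_n = 390.8 kip.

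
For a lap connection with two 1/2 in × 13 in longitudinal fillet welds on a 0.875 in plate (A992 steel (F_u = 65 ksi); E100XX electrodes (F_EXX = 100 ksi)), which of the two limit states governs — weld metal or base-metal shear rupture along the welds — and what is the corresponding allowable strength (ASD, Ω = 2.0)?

R_n/Ω ≈ 276 kips (weld metal governs)

t_e = 0.707 × 0.5 = 0.3535 in; L = 26 in.
Weld metal: R_n/Ω = (1/2.0) × 0.6 × 100 × 0.3535 × 26 = 275.7 kips.
Base metal (shear rupture): R_n/Ω = (1/2.0) × 0.6 × 65 × 0.875 × 26 = 443.6 kips.
Governing: weld metal.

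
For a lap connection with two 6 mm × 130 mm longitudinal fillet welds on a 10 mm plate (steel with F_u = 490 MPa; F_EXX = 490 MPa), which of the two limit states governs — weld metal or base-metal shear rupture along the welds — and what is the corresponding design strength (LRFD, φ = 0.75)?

φR_n ≈ 243 kN (weld metal governs)

t_e = 0.707 × 6 = 4.242 mm; L = 260 mm.
Weld metal: φR_n = 0.75 × 0.6 × 490 × 4.242 × 260 × 10⁻³ = 243.2 kN.
Base metal (shear rupture): φR_n = 0.75 × 0.6 × 490 × 10 × 260 × 10⁻³ = 573.3 kN.
Governing: weld metal.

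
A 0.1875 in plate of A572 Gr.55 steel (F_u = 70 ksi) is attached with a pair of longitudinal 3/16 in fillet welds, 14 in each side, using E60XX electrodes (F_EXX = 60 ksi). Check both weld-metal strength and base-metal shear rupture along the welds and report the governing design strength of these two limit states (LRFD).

φR_n ≈ 100 kip (weld metal governs)

t_e = 0.707 × 0.1875 = 0.1326 in; L = 28 in.
Weld metal: φR_n = 0.75 × 0.6 × 60 × 0.1326 × 28 = 100.2 kip.
Base metal (shear rupture): φR_n = 0.75 × 0.6 × 70 × 0.1875 × 28 = 165.4 kip.
Governing: weld metal.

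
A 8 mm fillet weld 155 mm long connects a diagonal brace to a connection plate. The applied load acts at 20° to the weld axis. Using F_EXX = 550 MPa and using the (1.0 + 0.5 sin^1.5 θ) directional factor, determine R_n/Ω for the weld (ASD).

R_n/Ω ≈ 159 kN

t_e = 0.707 × 8 = 5.656 mm; A_we = 5.656 × 155 = 876.7 mm².
Directional factor: 1.0 + 0.5 sin^1.5(20°) = 1.1.
F_nw = 0.6 × 550 × 1.1 = 363 MPa.
R_n/Ω = (363 × 876.7) / 2.0 × 10⁻³ = 159.1 kN.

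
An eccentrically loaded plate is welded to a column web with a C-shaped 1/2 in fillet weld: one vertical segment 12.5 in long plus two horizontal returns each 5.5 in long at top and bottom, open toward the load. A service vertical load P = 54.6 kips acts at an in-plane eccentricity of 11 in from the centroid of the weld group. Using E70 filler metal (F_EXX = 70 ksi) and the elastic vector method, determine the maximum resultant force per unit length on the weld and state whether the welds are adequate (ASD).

f_max ≈ 8.34 kip/in; NOT adequate

Total weld length L_w = 23.5 in. Treat welds as unit-width lines.
Centroid: x̄ = 2×5.5×2.75 / 23.5 = 1.287 in from the vertical weld.
Polar moment about centroid: J = I_x + I_y = [12.5³/12 + 2×5.5×6.25²] + [12.5×1.287² + 2(5.5³/12 + 5.5×1.463²)] = 664.4 in³.
Direct shear f_v = P/L_w = 54.6 / 23.5 = 2.323 kip/in (vertical).
Torsion M = P·e = 54.6 × 11 = 600.6 kip·in.
Critical point at (x, y) = (4.213, 6.25) from centroid. f_tx = M·y/J = 5.65 kip/in; f_ty = M·x/J = 3.808 kip/in.
Resultant f_max = √[f_tx² + (f_v + f_ty)²] = √[5.65² + (2.323 + 3.808)²] = 8.337 kip/in.
Capacity per unit length: r_n/Ω = (1/2.0) × 0.6 × 70 × (0.707 × 0.5) = 7.423 kip/in.
8.337 > 7.423 → NOT adequate.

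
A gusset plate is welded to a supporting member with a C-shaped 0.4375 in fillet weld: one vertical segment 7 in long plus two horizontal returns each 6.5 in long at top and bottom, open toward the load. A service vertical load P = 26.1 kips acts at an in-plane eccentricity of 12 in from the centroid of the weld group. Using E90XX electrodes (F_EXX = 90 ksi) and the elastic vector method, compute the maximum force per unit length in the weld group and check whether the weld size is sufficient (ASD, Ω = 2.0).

Total weld length L_w = 20 in. Treat welds as unit-width lines.
Centroid: x̄ = 2×6.5×3.25 / 20 = 2.112 in from the vertical weld.
Polar moment about centroid: J = I_x + I_y = [7³/12 + 2×6.5×3.5²] + [7×2.112² + 2(6.5³/12 + 6.5×1.138²)] = 281.7 in³.
Direct shear f_v = P/L_w = 26.1 / 20 = 1.305 kip/in (vertical).
Torsion M = P·e = 26.1 × 12 = 313.2 kip·in.
Critical point at (x, y) = (4.388, 3.5) from centroid. f_tx = M·y/J = 3.892 kip/in; f_ty = M·x/J = 4.879 kip/in.
Resultant f_max = √[f_tx² + (f_v + f_ty)²] = √[3.892² + (1.305 + 4.879)²] = 7.307 kip/in.
Capacity per unit length: r_n/Ω = (1/2.0) × 0.6 × 90 × (0.707 × 0.4375) = 8.351 kip/in.
7.307 ≤ 8.351 → adequate.

f_max ≈ 7.31 kip/in; adequate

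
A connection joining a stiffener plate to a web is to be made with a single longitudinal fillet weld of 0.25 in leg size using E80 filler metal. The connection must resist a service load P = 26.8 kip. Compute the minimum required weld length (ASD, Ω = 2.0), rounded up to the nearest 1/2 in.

L = 6.5 in

E80XX → F_EXX = 80 ksi.
Throat t_e = 0.707 × 0.25 = 0.1767 in.
r_n/Ω = (0.6 × 80 × 0.1767) / 2.0 = 4.242 kip/in.
L_req = P / (r_n/Ω) = 26.8 / 4.242 = 6.318 in total.
Round up → use L = 6.5 in.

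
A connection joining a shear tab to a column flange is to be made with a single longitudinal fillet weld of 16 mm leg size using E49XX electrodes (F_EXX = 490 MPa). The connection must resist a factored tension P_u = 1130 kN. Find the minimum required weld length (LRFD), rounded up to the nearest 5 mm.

Throat t_e = 0.707 × 16 = 11.31 mm.
φr_n = 0.75 × 0.6 × 490 × 11.31 × 10⁻³ = 2.494 kN/mm.
L_req = P_u / φr_n = 1130 / 2.494 = 453 mm total.
Round up → use L = 455 mm.

L = 455 mm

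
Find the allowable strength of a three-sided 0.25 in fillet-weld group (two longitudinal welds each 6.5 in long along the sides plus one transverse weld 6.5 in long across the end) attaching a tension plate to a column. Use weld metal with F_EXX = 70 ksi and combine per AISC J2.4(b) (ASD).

R_n/Ω ≈ 77.2 kips

t_e = 0.707 × 0.25 = 0.1767 in.
R_nwl = 0.6 × 70 × 0.1767 × 13 = 96.51 kips (longitudinal, 2 welds).
R_nwt = 0.6 × 70 × 0.1767 × 6.5 = 48.25 kips (transverse, base value).
(i) R_nwl + R_nwt = 144.8 kips; (ii) 0.85 R_nwl + 1.5 R_nwt = 154.4 kips.
R_n = max = 154.4 kips [governs: (ii)]; R_n/Ω = 77.2 kips.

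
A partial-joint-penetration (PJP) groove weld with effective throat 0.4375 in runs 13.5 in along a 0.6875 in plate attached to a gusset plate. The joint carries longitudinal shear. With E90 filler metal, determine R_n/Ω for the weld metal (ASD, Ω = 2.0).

R_n/Ω ≈ 159 kips

E90XX → F_EXX = 90 ksi.
Effective throat (given) t_e = 0.4375 in.
A_we = 0.4375 × 13.5 = 5.906 in².
F_nw = 0.6 F_EXX = 54 ksi.
R_n/Ω = (54 × 5.906) / 2.0 = 159.5 kips.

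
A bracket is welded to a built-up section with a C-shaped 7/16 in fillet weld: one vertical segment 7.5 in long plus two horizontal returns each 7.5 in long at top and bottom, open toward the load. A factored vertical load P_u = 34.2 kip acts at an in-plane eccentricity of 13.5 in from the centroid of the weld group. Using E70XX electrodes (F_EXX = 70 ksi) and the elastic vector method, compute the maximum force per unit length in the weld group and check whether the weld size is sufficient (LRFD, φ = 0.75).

f_max ≈ 8.73 kip/in; adequate

Total weld length L_w = 22.5 in. Treat welds as unit-width lines.
Centroid: x̄ = 2×7.5×3.75 / 22.5 = 2.5 in from the vertical weld.
Polar moment about centroid: J = I_x + I_y = [7.5³/12 + 2×7.5×3.75²] + [7.5×2.5² + 2(7.5³/12 + 7.5×1.25²)] = 386.7 in³.
Direct shear f_v = P/L_w = 34.2 / 22.5 = 1.52 kip/in (vertical).
Torsion M = P·e = 34.2 × 13.5 = 461.7 kip·in.
Critical point at (x, y) = (5, 3.75) from centroid. f_tx = M·y/J = 4.477 kip/in; f_ty = M·x/J = 5.969 kip/in.
Resultant f_max = √[f_tx² + (f_v + f_ty)²] = √[4.477² + (1.52 + 5.969)²] = 8.726 kip/in.
Capacity per unit length: φr_n = 0.75 × 0.6 × 70 × (0.707 × 0.4375) = 9.743 kip/in.
8.726 ≤ 9.743 → adequate.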